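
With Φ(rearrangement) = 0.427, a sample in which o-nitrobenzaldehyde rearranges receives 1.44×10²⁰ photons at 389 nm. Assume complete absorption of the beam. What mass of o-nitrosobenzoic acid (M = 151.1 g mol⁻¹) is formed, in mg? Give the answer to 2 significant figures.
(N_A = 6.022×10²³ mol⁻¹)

15 mg

Moles of photons: 1.44×10²⁰ / 6.022×10²³ = 2.391×10⁻⁴ mol.
Product: Φ × n_abs = 0.427 × 2.391×10⁻⁴ = 1.021×10⁻⁴ mol.
Mass: 1.021×10⁻⁴ × 151.1 = 0.01543 g = 15 mg.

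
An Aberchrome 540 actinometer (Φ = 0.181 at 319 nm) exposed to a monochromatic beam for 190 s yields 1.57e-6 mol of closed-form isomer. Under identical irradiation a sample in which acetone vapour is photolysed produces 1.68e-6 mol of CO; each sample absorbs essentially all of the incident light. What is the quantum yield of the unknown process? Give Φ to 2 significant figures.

Photons absorbed by the actinometer: 1.57e-6 / 0.181 = 8.674e-6 mol.
Φ(unknown) = 1.68e-6 / 8.674e-6 = 0.19.

Φ = 0.19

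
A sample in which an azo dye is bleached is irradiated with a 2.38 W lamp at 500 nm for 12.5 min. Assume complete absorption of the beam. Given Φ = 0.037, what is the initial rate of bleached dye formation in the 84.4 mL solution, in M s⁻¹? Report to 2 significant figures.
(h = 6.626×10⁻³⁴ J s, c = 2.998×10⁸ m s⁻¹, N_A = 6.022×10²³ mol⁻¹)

Photon energy at 500 nm: hc/λ = (6.626×10⁻³⁴)(2.998×10⁸)/(500×10⁻⁹) = 3.973×10⁻¹⁹ J.
Energy delivered: (2.38 W)(750 s) = 1785 J.
Photons incident: 1785 / 3.973×10⁻¹⁹ = 4.493×10²¹, i.e. 4.493×10²¹/6.022×10²³ = 0.007461 mol.
Product formed: 0.037 × 0.007461 = 2.761×10⁻⁴ mol.
Rate: 2.761×10⁻⁴ mol / (750 s × 0.0844 L) = 4.4×10⁻⁶ M s⁻¹.

4.4×10⁻⁶ M s⁻¹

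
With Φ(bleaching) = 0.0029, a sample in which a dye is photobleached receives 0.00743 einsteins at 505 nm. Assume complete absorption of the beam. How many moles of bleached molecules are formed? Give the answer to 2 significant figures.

2.2×10⁻⁵ mol

Product: Φ × n_abs = 0.0029 × 0.00743 = 2.155×10⁻⁵ mol.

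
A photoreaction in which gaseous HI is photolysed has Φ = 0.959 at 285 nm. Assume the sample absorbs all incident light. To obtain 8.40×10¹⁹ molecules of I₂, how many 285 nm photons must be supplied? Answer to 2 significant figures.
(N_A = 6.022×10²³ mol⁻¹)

Product: 8.40×10¹⁹ / 6.022×10²³ = 1.395×10⁻⁴ mol.
Photons that must be absorbed: 1.395×10⁻⁴ / 0.959 = 1.455×10⁻⁴ mol.
Photon count: 1.455×10⁻⁴ × 6.022×10²³ = 8.8×10¹⁹.

8.8×10¹⁹ photons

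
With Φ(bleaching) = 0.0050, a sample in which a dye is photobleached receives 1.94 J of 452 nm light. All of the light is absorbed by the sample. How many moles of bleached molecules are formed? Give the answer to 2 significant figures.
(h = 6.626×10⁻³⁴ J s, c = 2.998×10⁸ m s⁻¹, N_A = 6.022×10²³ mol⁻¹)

Photon energy at 452 nm: hc/λ = (6.626×10⁻³⁴)(2.998×10⁸)/(452×10⁻⁹) = 4.395×10⁻¹⁹ J.
Photons incident: 1.94 / 4.395×10⁻¹⁹ = 4.414×10¹⁸, i.e. 4.414×10¹⁸/6.022×10²³ = 7.330×10⁻⁶ mol.
Product: Φ × n_abs = 0.0050 × 7.330×10⁻⁶ = 3.665×10⁻⁸ mol.

3.7×10⁻⁸ mol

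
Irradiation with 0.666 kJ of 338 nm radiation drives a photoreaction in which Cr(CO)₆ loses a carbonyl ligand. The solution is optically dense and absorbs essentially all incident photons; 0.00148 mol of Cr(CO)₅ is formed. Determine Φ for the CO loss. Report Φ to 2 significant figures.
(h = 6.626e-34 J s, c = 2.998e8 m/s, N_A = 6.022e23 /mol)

Φ = 0.79

Photon energy at 338 nm: hc/λ = (6.626e-34)(2.998e8)/(338e-9) = 5.877e-19 J.
Incident energy: 0.666 kJ = 666 J.
Photons incident: 666 / 5.877e-19 = 1.133e21, i.e. 1.133e21/6.022e23 = 0.001881 mol.
Φ = 0.00148 mol / 0.001881 mol photons = 0.79.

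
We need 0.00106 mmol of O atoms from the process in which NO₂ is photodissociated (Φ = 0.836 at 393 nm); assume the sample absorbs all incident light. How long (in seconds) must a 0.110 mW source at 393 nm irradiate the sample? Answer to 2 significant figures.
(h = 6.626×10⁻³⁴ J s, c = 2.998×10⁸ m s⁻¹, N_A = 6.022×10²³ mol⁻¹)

Product: 0.00106 mmol = 1.06×10⁻⁶ mol.
Photons that must be absorbed: 1.06×10⁻⁶ / 0.836 = 1.268×10⁻⁶ mol.
Photon energy: hc/λ = 5.055×10⁻¹⁹ J; per mole, 3.044×10⁵ J mol⁻¹.
Energy required: 1.268×10⁻⁶ × 3.044×10⁵ = 0.3860 J.
Time: 0.3860 J / 0.00011 W = 3500 s.

t ≈ 3500 s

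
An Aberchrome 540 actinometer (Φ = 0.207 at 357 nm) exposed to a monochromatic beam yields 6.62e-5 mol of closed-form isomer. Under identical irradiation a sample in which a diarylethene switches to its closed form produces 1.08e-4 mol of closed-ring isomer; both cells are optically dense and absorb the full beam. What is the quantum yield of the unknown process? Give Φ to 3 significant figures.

Φ = 0.338

Photons absorbed by the actinometer: 6.62e-5 / 0.207 = 3.198e-4 mol.
Φ(unknown) = 1.08e-4 / 3.198e-4 = 0.338.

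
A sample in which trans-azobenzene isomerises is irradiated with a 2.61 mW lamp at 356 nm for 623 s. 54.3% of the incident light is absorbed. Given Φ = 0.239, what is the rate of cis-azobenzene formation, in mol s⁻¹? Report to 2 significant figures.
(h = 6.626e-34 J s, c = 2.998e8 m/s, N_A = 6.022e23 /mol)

1.0e-9 mol s⁻¹

Photon energy at 356 nm: hc/λ = (6.626e-34)(2.998e8)/(356e-9) = 5.580e-19 J.
Energy delivered: (2.61 mW)(623 s) = 1.626 J.
Photons incident: 1.626 / 5.580e-19 = 2.914e18, i.e. 2.914e18/6.022e23 = 4.839e-6 mol.
Photons absorbed: 0.543 × 4.839e-6 = 2.628e-6 mol.
Product formed: 0.239 × 2.628e-6 = 6.281e-7 mol.
Rate: 6.281e-7 / 623 s = 1.0e-9 mol s⁻¹.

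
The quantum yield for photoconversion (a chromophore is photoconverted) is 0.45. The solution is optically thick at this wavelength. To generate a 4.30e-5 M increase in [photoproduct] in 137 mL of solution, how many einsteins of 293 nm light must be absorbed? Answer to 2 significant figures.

1.3e-5 einstein

Product: (4.30e-5 M)(0.137 L) = 5.891e-6 mol.
Photons that must be absorbed: 5.891e-6 / 0.45 = 1.309e-5 mol.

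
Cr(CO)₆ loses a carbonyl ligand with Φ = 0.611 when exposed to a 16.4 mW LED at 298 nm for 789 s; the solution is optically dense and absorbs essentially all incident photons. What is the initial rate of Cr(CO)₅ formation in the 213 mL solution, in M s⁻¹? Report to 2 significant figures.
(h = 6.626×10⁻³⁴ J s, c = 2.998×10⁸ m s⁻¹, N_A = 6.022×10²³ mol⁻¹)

Photon energy at 298 nm: hc/λ = (6.626×10⁻³⁴)(2.998×10⁸)/(298×10⁻⁹) = 6.666×10⁻¹⁹ J.
Energy delivered: (16.4 mW)(789 s) = 12.94 J.
Photons incident: 12.94 / 6.666×10⁻¹⁹ = 1.941×10¹⁹, i.e. 1.941×10¹⁹/6.022×10²³ = 3.223×10⁻⁵ mol.
Product formed: 0.611 × 3.223×10⁻⁵ = 1.969×10⁻⁵ mol.
Rate: 1.969×10⁻⁵ mol / (789 s × 0.213 L) = 1.2×10⁻⁷ M s⁻¹.

1.2×10⁻⁷ M s⁻¹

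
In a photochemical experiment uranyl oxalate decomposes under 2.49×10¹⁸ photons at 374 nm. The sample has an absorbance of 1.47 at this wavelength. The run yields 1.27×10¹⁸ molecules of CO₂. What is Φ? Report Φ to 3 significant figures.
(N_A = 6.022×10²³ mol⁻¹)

Product: 1.27×10¹⁸ / 6.022×10²³ = 2.109×10⁻⁶ mol.
Moles of photons: 2.49×10¹⁸ / 6.022×10²³ = 4.135×10⁻⁶ mol.
Fraction absorbed: 1 − 10^(−1.47) = 0.9661.
Photons absorbed: 0.9661 × 4.135×10⁻⁶ = 3.995×10⁻⁶ mol.
Φ = 2.109×10⁻⁶ mol / 3.995×10⁻⁶ mol photons = 0.528.

Φ = 0.528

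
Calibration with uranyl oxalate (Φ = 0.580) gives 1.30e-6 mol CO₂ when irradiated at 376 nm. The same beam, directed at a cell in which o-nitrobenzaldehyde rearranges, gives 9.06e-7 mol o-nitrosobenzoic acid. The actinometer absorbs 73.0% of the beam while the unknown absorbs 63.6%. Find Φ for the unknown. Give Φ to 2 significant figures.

Photons absorbed by the actinometer: 1.30e-6 / 0.580 = 2.241e-6 mol.
Incident flux: 2.241e-6 / 0.730 = 3.070e-6 einstein.
Absorbed by unknown: 0.636 × 3.070e-6 = 1.953e-6 mol.
Φ(unknown) = 9.06e-7 / 1.953e-6 = 0.46.

Φ = 0.46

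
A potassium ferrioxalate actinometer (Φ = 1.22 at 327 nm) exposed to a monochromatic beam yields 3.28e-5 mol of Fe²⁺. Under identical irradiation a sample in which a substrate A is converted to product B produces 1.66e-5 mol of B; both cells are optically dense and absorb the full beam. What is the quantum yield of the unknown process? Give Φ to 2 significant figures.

Photons absorbed by the actinometer: 3.28e-5 / 1.22 = 2.689e-5 mol.
Φ(unknown) = 1.66e-5 / 2.689e-5 = 0.62.

Φ = 0.62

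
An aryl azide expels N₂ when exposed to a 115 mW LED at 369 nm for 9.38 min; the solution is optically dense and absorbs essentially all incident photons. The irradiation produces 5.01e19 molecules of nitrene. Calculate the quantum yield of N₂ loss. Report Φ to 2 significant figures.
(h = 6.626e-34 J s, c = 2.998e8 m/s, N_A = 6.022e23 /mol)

Φ = 0.42

Product: 5.01e19 / 6.022e23 = 8.319e-5 mol.
Photon energy at 369 nm: hc/λ = (6.626e-34)(2.998e8)/(369e-9) = 5.383e-19 J.
Energy delivered: (115 mW)(562.8 s) = 64.72 J.
Photons incident: 64.72 / 5.383e-19 = 1.202e20, i.e. 1.202e20/6.022e23 = 1.996e-4 mol.
Φ = 8.319e-5 mol / 1.996e-4 mol photons = 0.42.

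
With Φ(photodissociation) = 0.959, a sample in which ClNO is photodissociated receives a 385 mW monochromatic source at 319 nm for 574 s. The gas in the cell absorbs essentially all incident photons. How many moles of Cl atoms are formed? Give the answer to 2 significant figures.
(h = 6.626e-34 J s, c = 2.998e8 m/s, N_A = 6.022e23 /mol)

5.7e-4 mol

Photon energy at 319 nm: hc/λ = (6.626e-34)(2.998e8)/(319e-9) = 6.227e-19 J.
Energy delivered: (385 mW)(574 s) = 221.0 J.
Photons incident: 221.0 / 6.227e-19 = 3.549e20, i.e. 3.549e20/6.022e23 = 5.893e-4 mol.
Product: Φ × n_abs = 0.959 × 5.893e-4 = 5.651e-4 mol.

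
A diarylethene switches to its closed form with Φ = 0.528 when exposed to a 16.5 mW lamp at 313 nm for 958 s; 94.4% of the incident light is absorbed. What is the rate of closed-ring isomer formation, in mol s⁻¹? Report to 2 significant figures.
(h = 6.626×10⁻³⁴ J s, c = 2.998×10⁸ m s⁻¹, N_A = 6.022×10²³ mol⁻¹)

2.2×10⁻⁸ mol s⁻¹

Photon energy at 313 nm: hc/λ = (6.626×10⁻³⁴)(2.998×10⁸)/(313×10⁻⁹) = 6.347×10⁻¹⁹ J.
Energy delivered: (16.5 mW)(958 s) = 15.81 J.
Photons incident: 15.81 / 6.347×10⁻¹⁹ = 2.491×10¹⁹, i.e. 2.491×10¹⁹/6.022×10²³ = 4.136×10⁻⁵ mol.
Photons absorbed: 0.944 × 4.136×10⁻⁵ = 3.904×10⁻⁵ mol.
Product formed: 0.528 × 3.904×10⁻⁵ = 2.061×10⁻⁵ mol.
Rate: 2.061×10⁻⁵ / 958 s = 2.2×10⁻⁸ mol s⁻¹.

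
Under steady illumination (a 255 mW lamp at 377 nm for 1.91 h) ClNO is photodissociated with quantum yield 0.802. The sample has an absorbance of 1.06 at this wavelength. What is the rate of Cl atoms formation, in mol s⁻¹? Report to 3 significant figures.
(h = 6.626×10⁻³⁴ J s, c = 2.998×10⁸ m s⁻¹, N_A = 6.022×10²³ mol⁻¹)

5.88×10⁻⁷ mol s⁻¹

Photon energy at 377 nm: hc/λ = (6.626×10⁻³⁴)(2.998×10⁸)/(377×10⁻⁹) = 5.269×10⁻¹⁹ J.
Energy delivered: (255 mW)(6876 s) = 1753 J.
Photons incident: 1753 / 5.269×10⁻¹⁹ = 3.327×10²¹, i.e. 3.327×10²¹/6.022×10²³ = 0.005525 mol.
Fraction absorbed: 1 − 10^(−1.06) = 0.9129.
Photons absorbed: 0.9129 × 0.005525 = 0.005044 mol.
Product formed: 0.802 × 0.005044 = 0.004045 mol.
Rate: 0.004045 / 6876 s = 5.88×10⁻⁷ mol s⁻¹.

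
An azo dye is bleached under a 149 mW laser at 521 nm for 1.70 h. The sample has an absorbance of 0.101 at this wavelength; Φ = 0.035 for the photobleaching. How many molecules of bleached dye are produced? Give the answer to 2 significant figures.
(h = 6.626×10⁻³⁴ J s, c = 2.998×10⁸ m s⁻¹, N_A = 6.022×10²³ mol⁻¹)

1.7×10¹⁹ molecules

Photon energy at 521 nm: hc/λ = (6.626×10⁻³⁴)(2.998×10⁸)/(521×10⁻⁹) = 3.813×10⁻¹⁹ J.
Energy delivered: (149 mW)(6120 s) = 911.9 J.
Photons incident: 911.9 / 3.813×10⁻¹⁹ = 2.392×10²¹, i.e. 2.392×10²¹/6.022×10²³ = 0.003972 mol.
Fraction absorbed: 1 − 10^(−0.101) = 0.2075.
Photons absorbed: 0.2075 × 0.003972 = 8.242×10⁻⁴ mol.
Product: Φ × n_abs = 0.035 × 8.242×10⁻⁴ = 2.885×10⁻⁵ mol.
As a count: 2.885×10⁻⁵ × 6.022×10²³ = 1.7×10¹⁹.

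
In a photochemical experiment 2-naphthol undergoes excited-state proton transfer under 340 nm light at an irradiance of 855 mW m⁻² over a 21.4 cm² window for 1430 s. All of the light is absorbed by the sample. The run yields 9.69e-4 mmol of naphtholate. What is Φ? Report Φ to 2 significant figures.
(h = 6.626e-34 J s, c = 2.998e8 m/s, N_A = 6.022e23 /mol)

Φ = 0.13

Product: 9.69e-4 mmol = 9.69e-7 mol.
Photon energy at 340 nm: hc/λ = (6.626e-34)(2.998e8)/(340e-9) = 5.843e-19 J.
Energy delivered: (855 mW m⁻²)(21.4e-4 m²)(1430 s) = 2.616 J.
Photons incident: 2.616 / 5.843e-19 = 4.477e18, i.e. 4.477e18/6.022e23 = 7.434e-6 mol.
Φ = 9.69e-7 mol / 7.434e-6 mol photons = 0.13.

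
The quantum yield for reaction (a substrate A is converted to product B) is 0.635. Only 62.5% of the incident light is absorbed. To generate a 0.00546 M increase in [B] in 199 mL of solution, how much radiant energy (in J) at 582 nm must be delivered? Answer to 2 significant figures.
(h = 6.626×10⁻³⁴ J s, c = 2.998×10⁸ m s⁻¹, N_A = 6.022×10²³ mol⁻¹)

Product: (0.00546 M)(0.199 L) = 0.001087 mol.
Photons that must be absorbed: 0.001087 / 0.635 = 0.001712 mol.
Incident photons needed: 0.001712 / 0.625 = 0.002739 mol.
Photon energy: hc/λ = 3.413×10⁻¹⁹ J; per mole, 2.055×10⁵ J mol⁻¹.
Energy required: 0.002739 × 2.055×10⁵ = 560 J.

560 J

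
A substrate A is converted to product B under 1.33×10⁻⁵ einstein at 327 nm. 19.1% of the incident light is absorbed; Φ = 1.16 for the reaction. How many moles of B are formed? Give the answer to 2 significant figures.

Photons absorbed: 0.191 × 1.33×10⁻⁵ = 2.540×10⁻⁶ mol.
Product: Φ × n_abs = 1.16 × 2.540×10⁻⁶ = 2.946×10⁻⁶ mol.

2.9×10⁻⁶ mol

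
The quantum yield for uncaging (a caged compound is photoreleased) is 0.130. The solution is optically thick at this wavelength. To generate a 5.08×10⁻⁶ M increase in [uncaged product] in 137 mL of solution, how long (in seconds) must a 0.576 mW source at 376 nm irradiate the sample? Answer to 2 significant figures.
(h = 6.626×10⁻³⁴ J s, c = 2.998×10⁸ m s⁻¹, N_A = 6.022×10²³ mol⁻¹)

t ≈ 3000 s

Product: (5.08×10⁻⁶ M)(0.137 L) = 6.960×10⁻⁷ mol.
Photons that must be absorbed: 6.960×10⁻⁷ / 0.130 = 5.354×10⁻⁶ mol.
Photon energy: hc/λ = 5.283×10⁻¹⁹ J; per mole, 3.181×10⁵ J mol⁻¹.
Energy required: 5.354×10⁻⁶ × 3.181×10⁵ = 1.703 J.
Time: 1.703 J / 0.000576 W = 3000 s.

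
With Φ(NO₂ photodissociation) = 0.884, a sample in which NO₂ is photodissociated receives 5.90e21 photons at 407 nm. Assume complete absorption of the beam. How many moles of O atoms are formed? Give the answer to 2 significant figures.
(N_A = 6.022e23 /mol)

Moles of photons: 5.90e21 / 6.022e23 = 0.009797 mol.
Product: Φ × n_abs = 0.884 × 0.009797 = 0.008661 mol.

0.0087 mol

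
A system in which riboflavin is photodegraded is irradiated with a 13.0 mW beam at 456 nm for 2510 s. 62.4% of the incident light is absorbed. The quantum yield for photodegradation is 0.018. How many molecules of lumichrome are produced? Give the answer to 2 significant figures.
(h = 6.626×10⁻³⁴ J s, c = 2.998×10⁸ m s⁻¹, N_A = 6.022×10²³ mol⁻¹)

Photon energy at 456 nm: hc/λ = (6.626×10⁻³⁴)(2.998×10⁸)/(456×10⁻⁹) = 4.356×10⁻¹⁹ J.
Energy delivered: (13.0 mW)(2510 s) = 32.63 J.
Photons incident: 32.63 / 4.356×10⁻¹⁹ = 7.491×10¹⁹, i.e. 7.491×10¹⁹/6.022×10²³ = 1.244×10⁻⁴ mol.
Photons absorbed: 0.624 × 1.244×10⁻⁴ = 7.763×10⁻⁵ mol.
Product: Φ × n_abs = 0.018 × 7.763×10⁻⁵ = 1.397×10⁻⁶ mol.
As a count: 1.397×10⁻⁶ × 6.022×10²³ = 8.4×10¹⁷.

8.4×10¹⁷ molecules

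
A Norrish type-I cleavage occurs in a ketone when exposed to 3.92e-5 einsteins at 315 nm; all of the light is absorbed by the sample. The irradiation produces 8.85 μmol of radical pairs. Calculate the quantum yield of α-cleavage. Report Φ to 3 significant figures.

Product: 8.85 μmol = 8.85e-6 mol.
Φ = 8.85e-6 mol / 3.92e-5 mol photons = 0.226.

Φ = 0.226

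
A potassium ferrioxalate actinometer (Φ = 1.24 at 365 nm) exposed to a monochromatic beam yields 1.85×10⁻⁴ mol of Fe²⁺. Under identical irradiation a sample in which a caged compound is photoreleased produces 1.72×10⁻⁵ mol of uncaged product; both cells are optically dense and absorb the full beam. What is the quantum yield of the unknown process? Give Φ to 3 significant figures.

Photons absorbed by the actinometer: 1.85×10⁻⁴ / 1.24 = 1.492×10⁻⁴ mol.
Φ(unknown) = 1.72×10⁻⁵ / 1.492×10⁻⁴ = 0.115.

Φ = 0.115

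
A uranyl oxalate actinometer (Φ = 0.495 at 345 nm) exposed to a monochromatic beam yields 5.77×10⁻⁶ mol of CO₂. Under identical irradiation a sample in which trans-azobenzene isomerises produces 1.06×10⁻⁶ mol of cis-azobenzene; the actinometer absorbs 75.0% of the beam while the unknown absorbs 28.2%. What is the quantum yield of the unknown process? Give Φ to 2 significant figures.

Photons absorbed by the actinometer: 5.77×10⁻⁶ / 0.495 = 1.166×10⁻⁵ mol.
Incident flux: 1.166×10⁻⁵ / 0.750 = 1.555×10⁻⁵ einstein.
Absorbed by unknown: 0.282 × 1.555×10⁻⁵ = 4.385×10⁻⁶ mol.
Φ(unknown) = 1.06×10⁻⁶ / 4.385×10⁻⁶ = 0.24.

Φ = 0.24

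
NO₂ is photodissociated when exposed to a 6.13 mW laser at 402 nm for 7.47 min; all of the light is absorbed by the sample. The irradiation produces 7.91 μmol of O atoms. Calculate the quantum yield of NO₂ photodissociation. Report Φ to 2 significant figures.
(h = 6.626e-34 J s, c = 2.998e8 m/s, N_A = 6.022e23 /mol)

Product: 7.91 μmol = 7.91e-6 mol.
Photon energy at 402 nm: hc/λ = (6.626e-34)(2.998e8)/(402e-9) = 4.941e-19 J.
Energy delivered: (6.13 mW)(448.2 s) = 2.747 J.
Photons incident: 2.747 / 4.941e-19 = 5.560e18, i.e. 5.560e18/6.022e23 = 9.233e-6 mol.
Φ = 7.91e-6 mol / 9.233e-6 mol photons = 0.86.

Φ = 0.86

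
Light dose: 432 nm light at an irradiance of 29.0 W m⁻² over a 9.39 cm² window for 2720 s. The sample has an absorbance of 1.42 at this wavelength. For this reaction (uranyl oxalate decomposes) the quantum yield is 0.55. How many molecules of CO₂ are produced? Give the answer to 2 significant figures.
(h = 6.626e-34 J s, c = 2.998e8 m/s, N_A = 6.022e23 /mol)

Photon energy at 432 nm: hc/λ = (6.626e-34)(2.998e8)/(432e-9) = 4.598e-19 J.
Energy delivered: (29.0 W m⁻²)(9.39e-4 m²)(2720 s) = 74.07 J.
Photons incident: 74.07 / 4.598e-19 = 1.611e20, i.e. 1.611e20/6.022e23 = 2.675e-4 mol.
Fraction absorbed: 1 − 10^(−1.42) = 0.9620.
Photons absorbed: 0.9620 × 2.675e-4 = 2.573e-4 mol.
Product: Φ × n_abs = 0.55 × 2.573e-4 = 1.415e-4 mol.
As a count: 1.415e-4 × 6.022e23 = 8.5e19.

8.5e19 molecules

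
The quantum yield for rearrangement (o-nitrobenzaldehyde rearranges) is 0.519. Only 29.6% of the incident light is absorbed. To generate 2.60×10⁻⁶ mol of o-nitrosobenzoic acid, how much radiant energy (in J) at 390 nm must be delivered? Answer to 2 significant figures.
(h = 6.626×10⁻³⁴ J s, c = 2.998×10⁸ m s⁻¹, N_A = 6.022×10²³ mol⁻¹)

Photons that must be absorbed: 2.60×10⁻⁶ / 0.519 = 5.010×10⁻⁶ mol.
Incident photons needed: 5.010×10⁻⁶ / 0.296 = 1.693×10⁻⁵ mol.
Photon energy: hc/λ = 5.094×10⁻¹⁹ J; per mole, 3.068×10⁵ J mol⁻¹.
Energy required: 1.693×10⁻⁵ × 3.068×10⁵ = 5.2 J.

5.2 J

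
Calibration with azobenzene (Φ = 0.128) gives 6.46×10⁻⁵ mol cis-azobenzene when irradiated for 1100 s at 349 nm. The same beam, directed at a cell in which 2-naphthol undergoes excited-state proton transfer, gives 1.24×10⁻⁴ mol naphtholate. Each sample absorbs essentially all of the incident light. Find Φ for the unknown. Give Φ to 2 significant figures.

Photons absorbed by the actinometer: 6.46×10⁻⁵ / 0.128 = 5.047×10⁻⁴ mol.
Φ(unknown) = 1.24×10⁻⁴ / 5.047×10⁻⁴ = 0.25.

Φ = 0.25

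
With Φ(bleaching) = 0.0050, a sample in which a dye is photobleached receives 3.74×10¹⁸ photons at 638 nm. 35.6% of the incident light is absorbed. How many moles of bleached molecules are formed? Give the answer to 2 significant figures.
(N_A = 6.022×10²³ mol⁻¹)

1.1×10⁻⁸ mol

Moles of photons: 3.74×10¹⁸ / 6.022×10²³ = 6.211×10⁻⁶ mol.
Photons absorbed: 0.356 × 6.211×10⁻⁶ = 2.211×10⁻⁶ mol.
Product: Φ × n_abs = 0.0050 × 2.211×10⁻⁶ = 1.106×10⁻⁸ mol.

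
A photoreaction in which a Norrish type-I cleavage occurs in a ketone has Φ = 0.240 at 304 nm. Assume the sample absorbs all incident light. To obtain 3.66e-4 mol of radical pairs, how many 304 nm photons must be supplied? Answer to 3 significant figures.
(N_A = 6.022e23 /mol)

Photons that must be absorbed: 3.66e-4 / 0.240 = 0.001525 mol.
Photon count: 0.001525 × 6.022e23 = 9.18e20.

9.18e20 photons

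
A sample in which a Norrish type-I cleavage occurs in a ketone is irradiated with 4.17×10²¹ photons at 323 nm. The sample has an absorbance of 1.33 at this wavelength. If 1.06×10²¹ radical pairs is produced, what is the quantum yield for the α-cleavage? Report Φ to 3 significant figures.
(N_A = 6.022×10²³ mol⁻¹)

Product: 1.06×10²¹ / 6.022×10²³ = 0.001760 mol.
Moles of photons: 4.17×10²¹ / 6.022×10²³ = 0.006925 mol.
Fraction absorbed: 1 − 10^(−1.33) = 0.9532.
Photons absorbed: 0.9532 × 0.006925 = 0.006601 mol.
Φ = 0.001760 mol / 0.006601 mol photons = 0.267.

Φ = 0.267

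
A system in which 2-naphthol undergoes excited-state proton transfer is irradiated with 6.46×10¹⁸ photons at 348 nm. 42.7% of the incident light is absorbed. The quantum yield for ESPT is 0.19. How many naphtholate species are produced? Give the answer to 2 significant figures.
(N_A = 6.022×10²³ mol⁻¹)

Moles of photons: 6.46×10¹⁸ / 6.022×10²³ = 1.073×10⁻⁵ mol.
Photons absorbed: 0.427 × 1.073×10⁻⁵ = 4.582×10⁻⁶ mol.
Product: Φ × n_abs = 0.19 × 4.582×10⁻⁶ = 8.706×10⁻⁷ mol.
As a count: 8.706×10⁻⁷ × 6.022×10²³ = 5.2×10¹⁷.

5.2×10¹⁷ species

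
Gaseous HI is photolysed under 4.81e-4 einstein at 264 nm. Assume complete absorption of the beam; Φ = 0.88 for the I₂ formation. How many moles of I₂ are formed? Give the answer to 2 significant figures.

4.2e-4 mol

Product: Φ × n_abs = 0.88 × 4.81e-4 = 4.233e-4 mol.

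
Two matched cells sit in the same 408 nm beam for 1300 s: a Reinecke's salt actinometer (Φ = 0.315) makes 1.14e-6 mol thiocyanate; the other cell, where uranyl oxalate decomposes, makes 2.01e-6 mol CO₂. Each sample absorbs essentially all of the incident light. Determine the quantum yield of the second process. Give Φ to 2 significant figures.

Photons absorbed by the actinometer: 1.14e-6 / 0.315 = 3.619e-6 mol.
Φ(unknown) = 2.01e-6 / 3.619e-6 = 0.56.

Φ = 0.56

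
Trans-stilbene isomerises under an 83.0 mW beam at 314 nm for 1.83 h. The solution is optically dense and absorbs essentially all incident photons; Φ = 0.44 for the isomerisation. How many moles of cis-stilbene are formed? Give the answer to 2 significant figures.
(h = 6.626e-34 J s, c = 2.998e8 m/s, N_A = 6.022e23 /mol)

6.3e-4 mol

Photon energy at 314 nm: hc/λ = (6.626e-34)(2.998e8)/(314e-9) = 6.326e-19 J.
Energy delivered: (83.0 mW)(6588 s) = 546.8 J.
Photons incident: 546.8 / 6.326e-19 = 8.644e20, i.e. 8.644e20/6.022e23 = 0.001435 mol.
Product: Φ × n_abs = 0.44 × 0.001435 = 6.314e-4 mol.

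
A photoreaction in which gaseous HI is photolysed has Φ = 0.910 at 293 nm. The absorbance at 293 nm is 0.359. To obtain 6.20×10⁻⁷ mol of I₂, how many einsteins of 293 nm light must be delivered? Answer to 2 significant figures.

1.2×10⁻⁶ einstein

Photons that must be absorbed: 6.20×10⁻⁷ / 0.910 = 6.813×10⁻⁷ mol.
Fraction absorbed: 1 − 10^(−0.359) = 0.5625.
Incident photons needed: 6.813×10⁻⁷ / 0.5625 = 1.211×10⁻⁶ mol.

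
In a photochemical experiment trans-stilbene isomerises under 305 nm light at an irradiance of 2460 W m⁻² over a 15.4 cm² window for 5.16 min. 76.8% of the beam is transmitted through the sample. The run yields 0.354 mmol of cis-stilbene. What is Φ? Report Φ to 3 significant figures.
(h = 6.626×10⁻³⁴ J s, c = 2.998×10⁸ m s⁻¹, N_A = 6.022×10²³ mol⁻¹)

Φ = 0.510

Product: 0.354 mmol = 3.54×10⁻⁴ mol.
Photon energy at 305 nm: hc/λ = (6.626×10⁻³⁴)(2.998×10⁸)/(305×10⁻⁹) = 6.513×10⁻¹⁹ J.
Energy delivered: (2460 W m⁻²)(15.4×10⁻⁴ m²)(309.6 s) = 1173 J.
Photons incident: 1173 / 6.513×10⁻¹⁹ = 1.801×10²¹, i.e. 1.801×10²¹/6.022×10²³ = 0.002991 mol.
Fraction absorbed: 1 − 76.8/100 = 0.2320.
Photons absorbed: 0.2320 × 0.002991 = 6.939×10⁻⁴ mol.
Φ = 3.54×10⁻⁴ mol / 6.939×10⁻⁴ mol photons = 0.510.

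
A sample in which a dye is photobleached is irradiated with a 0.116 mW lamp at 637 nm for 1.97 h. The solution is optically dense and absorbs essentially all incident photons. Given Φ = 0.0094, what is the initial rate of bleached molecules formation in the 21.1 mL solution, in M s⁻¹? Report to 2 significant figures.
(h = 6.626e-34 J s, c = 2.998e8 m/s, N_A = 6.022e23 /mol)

2.8e-10 M s⁻¹

Photon energy at 637 nm: hc/λ = (6.626e-34)(2.998e8)/(637e-9) = 3.118e-19 J.
Energy delivered: (0.116 mW)(7092 s) = 0.8227 J.
Photons incident: 0.8227 / 3.118e-19 = 2.639e18, i.e. 2.639e18/6.022e23 = 4.382e-6 mol.
Product formed: 0.0094 × 4.382e-6 = 4.119e-8 mol.
Rate: 4.119e-8 mol / (7092 s × 0.0211 L) = 2.8e-10 M s⁻¹.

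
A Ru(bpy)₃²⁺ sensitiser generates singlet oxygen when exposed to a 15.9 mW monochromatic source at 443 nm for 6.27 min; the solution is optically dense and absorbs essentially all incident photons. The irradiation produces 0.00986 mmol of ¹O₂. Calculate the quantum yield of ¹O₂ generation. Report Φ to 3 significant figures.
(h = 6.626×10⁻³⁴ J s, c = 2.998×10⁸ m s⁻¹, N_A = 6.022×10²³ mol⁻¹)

Product: 0.00986 mmol = 9.86×10⁻⁶ mol.
Photon energy at 443 nm: hc/λ = (6.626×10⁻³⁴)(2.998×10⁸)/(443×10⁻⁹) = 4.484×10⁻¹⁹ J.
Energy delivered: (15.9 mW)(376.2 s) = 5.982 J.
Photons incident: 5.982 / 4.484×10⁻¹⁹ = 1.334×10¹⁹, i.e. 1.334×10¹⁹/6.022×10²³ = 2.215×10⁻⁵ mol.
Φ = 9.86×10⁻⁶ mol / 2.215×10⁻⁵ mol photons = 0.445.

Φ = 0.445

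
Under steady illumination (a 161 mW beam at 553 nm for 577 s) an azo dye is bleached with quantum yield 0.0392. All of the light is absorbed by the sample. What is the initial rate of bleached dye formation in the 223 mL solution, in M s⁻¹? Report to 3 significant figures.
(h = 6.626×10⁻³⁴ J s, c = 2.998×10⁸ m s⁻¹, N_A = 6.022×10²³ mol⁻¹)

1.31×10⁻⁷ M s⁻¹

Photon energy at 553 nm: hc/λ = (6.626×10⁻³⁴)(2.998×10⁸)/(553×10⁻⁹) = 3.592×10⁻¹⁹ J.
Energy delivered: (161 mW)(577 s) = 92.90 J.
Photons incident: 92.90 / 3.592×10⁻¹⁹ = 2.586×10²⁰, i.e. 2.586×10²⁰/6.022×10²³ = 4.294×10⁻⁴ mol.
Product formed: 0.0392 × 4.294×10⁻⁴ = 1.683×10⁻⁵ mol.
Rate: 1.683×10⁻⁵ mol / (577 s × 0.223 L) = 1.31×10⁻⁷ M s⁻¹.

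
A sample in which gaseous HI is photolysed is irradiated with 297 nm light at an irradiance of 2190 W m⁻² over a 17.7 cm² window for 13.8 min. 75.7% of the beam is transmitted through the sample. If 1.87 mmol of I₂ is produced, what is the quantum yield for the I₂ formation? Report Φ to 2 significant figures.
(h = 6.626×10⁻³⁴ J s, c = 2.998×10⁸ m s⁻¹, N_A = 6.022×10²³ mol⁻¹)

Product: 1.87 mmol = 0.00187 mol.
Photon energy at 297 nm: hc/λ = (6.626×10⁻³⁴)(2.998×10⁸)/(297×10⁻⁹) = 6.688×10⁻¹⁹ J.
Energy delivered: (2190 W m⁻²)(17.7×10⁻⁴ m²)(828 s) = 3210 J.
Photons incident: 3210 / 6.688×10⁻¹⁹ = 4.800×10²¹, i.e. 4.800×10²¹/6.022×10²³ = 0.007971 mol.
Fraction absorbed: 1 − 75.7/100 = 0.2430.
Photons absorbed: 0.2430 × 0.007971 = 0.001937 mol.
Φ = 0.00187 mol / 0.001937 mol photons = 0.97.

Φ = 0.97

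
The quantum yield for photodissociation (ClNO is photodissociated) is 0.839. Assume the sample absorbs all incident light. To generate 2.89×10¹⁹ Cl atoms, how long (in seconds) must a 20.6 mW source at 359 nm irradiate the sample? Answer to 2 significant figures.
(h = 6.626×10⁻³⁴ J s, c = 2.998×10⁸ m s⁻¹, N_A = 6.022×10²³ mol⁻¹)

t ≈ 930 s

Product: 2.89×10¹⁹ / 6.022×10²³ = 4.799×10⁻⁵ mol.
Photons that must be absorbed: 4.799×10⁻⁵ / 0.839 = 5.720×10⁻⁵ mol.
Photon energy: hc/λ = 5.533×10⁻¹⁹ J; per mole, 3.332×10⁵ J mol⁻¹.
Energy required: 5.720×10⁻⁵ × 3.332×10⁵ = 19.06 J.
Time: 19.06 J / 0.0206 W = 930 s.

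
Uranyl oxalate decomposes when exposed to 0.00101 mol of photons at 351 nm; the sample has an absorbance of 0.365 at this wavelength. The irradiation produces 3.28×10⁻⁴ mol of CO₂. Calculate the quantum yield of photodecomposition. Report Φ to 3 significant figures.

Φ = 0.571

Fraction absorbed: 1 − 10^(−0.365) = 0.5685.
Photons absorbed: 0.5685 × 0.00101 = 5.742×10⁻⁴ mol.
Φ = 3.28×10⁻⁴ mol / 5.742×10⁻⁴ mol photons = 0.571.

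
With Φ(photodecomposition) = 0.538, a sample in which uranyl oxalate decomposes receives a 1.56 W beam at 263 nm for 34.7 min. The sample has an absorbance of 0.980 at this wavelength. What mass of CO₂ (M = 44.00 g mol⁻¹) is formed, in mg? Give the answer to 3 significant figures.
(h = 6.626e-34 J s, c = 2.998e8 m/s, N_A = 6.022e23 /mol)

151 mg

Photon energy at 263 nm: hc/λ = (6.626e-34)(2.998e8)/(263e-9) = 7.553e-19 J.
Energy delivered: (1.56 W)(2082 s) = 3248 J.
Photons incident: 3248 / 7.553e-19 = 4.300e21, i.e. 4.300e21/6.022e23 = 0.007140 mol.
Fraction absorbed: 1 − 10^(−0.980) = 0.8953.
Photons absorbed: 0.8953 × 0.007140 = 0.006392 mol.
Product: Φ × n_abs = 0.538 × 0.006392 = 0.003439 mol.
Mass: 0.003439 × 44.00 = 0.1513 g = 151 mg.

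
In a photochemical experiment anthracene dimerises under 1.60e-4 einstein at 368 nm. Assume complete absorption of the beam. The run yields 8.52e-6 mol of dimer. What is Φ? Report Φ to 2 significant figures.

Φ = 0.053

Φ = 8.52e-6 mol / 1.60e-4 mol photons = 0.053.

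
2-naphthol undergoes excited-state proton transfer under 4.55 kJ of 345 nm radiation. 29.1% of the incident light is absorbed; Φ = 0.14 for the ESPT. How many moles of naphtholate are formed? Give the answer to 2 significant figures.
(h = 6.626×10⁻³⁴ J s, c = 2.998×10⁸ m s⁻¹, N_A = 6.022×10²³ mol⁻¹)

5.3×10⁻⁴ mol

Photon energy at 345 nm: hc/λ = (6.626×10⁻³⁴)(2.998×10⁸)/(345×10⁻⁹) = 5.758×10⁻¹⁹ J.
Incident energy: 4.55 kJ = 4550 J.
Photons incident: 4550 / 5.758×10⁻¹⁹ = 7.902×10²¹, i.e. 7.902×10²¹/6.022×10²³ = 0.01312 mol.
Photons absorbed: 0.291 × 0.01312 = 0.003818 mol.
Product: Φ × n_abs = 0.14 × 0.003818 = 5.345×10⁻⁴ mol.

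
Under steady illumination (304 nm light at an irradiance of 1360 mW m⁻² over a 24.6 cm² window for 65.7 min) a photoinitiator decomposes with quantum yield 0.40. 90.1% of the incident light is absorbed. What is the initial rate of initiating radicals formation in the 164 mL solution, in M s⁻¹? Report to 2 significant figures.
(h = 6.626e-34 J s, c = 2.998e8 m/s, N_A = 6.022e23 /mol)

1.9e-8 M s⁻¹

Photon energy at 304 nm: hc/λ = (6.626e-34)(2.998e8)/(304e-9) = 6.534e-19 J.
Energy delivered: (1360 mW m⁻²)(24.6e-4 m²)(3942 s) = 13.19 J.
Photons incident: 13.19 / 6.534e-19 = 2.019e19, i.e. 2.019e19/6.022e23 = 3.353e-5 mol.
Photons absorbed: 0.901 × 3.353e-5 = 3.021e-5 mol.
Product formed: 0.40 × 3.021e-5 = 1.208e-5 mol.
Rate: 1.208e-5 mol / (3942 s × 0.164 L) = 1.9e-8 M s⁻¹.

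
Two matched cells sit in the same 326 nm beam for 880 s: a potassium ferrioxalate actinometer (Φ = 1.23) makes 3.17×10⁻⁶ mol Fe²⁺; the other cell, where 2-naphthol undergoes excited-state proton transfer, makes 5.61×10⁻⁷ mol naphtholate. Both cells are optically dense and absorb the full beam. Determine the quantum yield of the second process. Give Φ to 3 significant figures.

Φ = 0.218

Photons absorbed by the actinometer: 3.17×10⁻⁶ / 1.23 = 2.577×10⁻⁶ mol.
Φ(unknown) = 5.61×10⁻⁷ / 2.577×10⁻⁶ = 0.218.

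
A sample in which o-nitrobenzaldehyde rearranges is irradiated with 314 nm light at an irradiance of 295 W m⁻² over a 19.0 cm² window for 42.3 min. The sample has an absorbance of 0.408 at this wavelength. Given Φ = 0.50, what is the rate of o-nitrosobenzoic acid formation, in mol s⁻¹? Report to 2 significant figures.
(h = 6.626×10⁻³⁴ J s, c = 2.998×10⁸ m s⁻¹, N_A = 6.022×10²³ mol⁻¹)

Photon energy at 314 nm: hc/λ = (6.626×10⁻³⁴)(2.998×10⁸)/(314×10⁻⁹) = 6.326×10⁻¹⁹ J.
Energy delivered: (295 W m⁻²)(19.0×10⁻⁴ m²)(2538 s) = 1423 J.
Photons incident: 1423 / 6.326×10⁻¹⁹ = 2.249×10²¹, i.e. 2.249×10²¹/6.022×10²³ = 0.003735 mol.
Fraction absorbed: 1 − 10^(−0.408) = 0.6092.
Photons absorbed: 0.6092 × 0.003735 = 0.002275 mol.
Product formed: 0.50 × 0.002275 = 0.001138 mol.
Rate: 0.001138 / 2538 s = 4.5×10⁻⁷ mol s⁻¹.

4.5×10⁻⁷ mol s⁻¹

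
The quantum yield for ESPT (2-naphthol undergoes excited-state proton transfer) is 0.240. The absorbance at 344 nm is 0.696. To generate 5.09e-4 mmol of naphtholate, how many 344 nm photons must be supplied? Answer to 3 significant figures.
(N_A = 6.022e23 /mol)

1.60e18 photons

Product: 5.09e-4 mmol = 5.09e-7 mol.
Photons that must be absorbed: 5.09e-7 / 0.240 = 2.121e-6 mol.
Fraction absorbed: 1 − 10^(−0.696) = 0.7986.
Incident photons needed: 2.121e-6 / 0.7986 = 2.656e-6 mol.
Photon count: 2.656e-6 × 6.022e23 = 1.60e18.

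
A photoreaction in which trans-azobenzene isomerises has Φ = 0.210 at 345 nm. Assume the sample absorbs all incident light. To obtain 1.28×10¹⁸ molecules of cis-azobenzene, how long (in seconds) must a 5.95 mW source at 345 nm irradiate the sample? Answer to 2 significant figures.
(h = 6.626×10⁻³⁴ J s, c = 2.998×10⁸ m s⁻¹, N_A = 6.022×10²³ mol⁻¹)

t ≈ 590 s

Product: 1.28×10¹⁸ / 6.022×10²³ = 2.126×10⁻⁶ mol.
Photons that must be absorbed: 2.126×10⁻⁶ / 0.210 = 1.012×10⁻⁵ mol.
Photon energy: hc/λ = 5.758×10⁻¹⁹ J; per mole, 3.467×10⁵ J mol⁻¹.
Energy required: 1.012×10⁻⁵ × 3.467×10⁵ = 3.509 J.
Time: 3.509 J / 0.00595 W = 590 s.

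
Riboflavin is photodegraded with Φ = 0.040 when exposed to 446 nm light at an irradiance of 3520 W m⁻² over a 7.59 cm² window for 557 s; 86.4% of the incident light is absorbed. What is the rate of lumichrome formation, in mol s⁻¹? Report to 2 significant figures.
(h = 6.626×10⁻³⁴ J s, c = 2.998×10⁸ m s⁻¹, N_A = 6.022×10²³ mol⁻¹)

3.4×10⁻⁷ mol s⁻¹

Photon energy at 446 nm: hc/λ = (6.626×10⁻³⁴)(2.998×10⁸)/(446×10⁻⁹) = 4.454×10⁻¹⁹ J.
Energy delivered: (3520 W m⁻²)(7.59×10⁻⁴ m²)(557 s) = 1488 J.
Photons incident: 1488 / 4.454×10⁻¹⁹ = 3.341×10²¹, i.e. 3.341×10²¹/6.022×10²³ = 0.005548 mol.
Photons absorbed: 0.864 × 0.005548 = 0.004793 mol.
Product formed: 0.040 × 0.004793 = 1.917×10⁻⁴ mol.
Rate: 1.917×10⁻⁴ / 557 s = 3.4×10⁻⁷ mol s⁻¹.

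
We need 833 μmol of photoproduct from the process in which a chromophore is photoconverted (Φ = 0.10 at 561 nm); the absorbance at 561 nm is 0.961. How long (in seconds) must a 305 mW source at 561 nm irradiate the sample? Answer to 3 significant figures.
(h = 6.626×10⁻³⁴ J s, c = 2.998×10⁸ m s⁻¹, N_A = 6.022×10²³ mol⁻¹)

Product: 833 μmol = 8.33×10⁻⁴ mol.
Photons that must be absorbed: 8.33×10⁻⁴ / 0.10 = 0.008330 mol.
Fraction absorbed: 1 − 10^(−0.961) = 0.8906.
Incident photons needed: 0.008330 / 0.8906 = 0.009353 mol.
Photon energy: hc/λ = 3.541×10⁻¹⁹ J; per mole, 2.132×10⁵ J mol⁻¹.
Energy required: 0.009353 × 2.132×10⁵ = 1994 J.
Time: 1994 J / 0.305 W = 6540 s.

t ≈ 6540 s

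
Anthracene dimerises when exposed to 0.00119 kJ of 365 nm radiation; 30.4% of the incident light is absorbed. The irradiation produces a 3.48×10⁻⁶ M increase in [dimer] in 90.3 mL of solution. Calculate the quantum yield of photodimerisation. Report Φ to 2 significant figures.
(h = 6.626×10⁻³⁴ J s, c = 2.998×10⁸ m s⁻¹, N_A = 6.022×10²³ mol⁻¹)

Product: (3.48×10⁻⁶ M)(0.0903 L) = 3.142×10⁻⁷ mol.
Photon energy at 365 nm: hc/λ = (6.626×10⁻³⁴)(2.998×10⁸)/(365×10⁻⁹) = 5.442×10⁻¹⁹ J.
Incident energy: 0.00119 kJ = 1.19 J.
Photons incident: 1.19 / 5.442×10⁻¹⁹ = 2.187×10¹⁸, i.e. 2.187×10¹⁸/6.022×10²³ = 3.632×10⁻⁶ mol.
Photons absorbed: 0.304 × 3.632×10⁻⁶ = 1.104×10⁻⁶ mol.
Φ = 3.142×10⁻⁷ mol / 1.104×10⁻⁶ mol photons = 0.28.

Φ = 0.28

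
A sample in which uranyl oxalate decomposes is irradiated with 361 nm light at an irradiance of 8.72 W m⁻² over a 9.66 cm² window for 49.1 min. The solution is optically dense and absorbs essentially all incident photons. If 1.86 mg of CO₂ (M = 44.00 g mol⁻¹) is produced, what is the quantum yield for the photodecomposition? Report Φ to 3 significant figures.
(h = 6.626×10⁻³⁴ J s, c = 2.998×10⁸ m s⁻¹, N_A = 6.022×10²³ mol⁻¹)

Product: 1.86 mg / 44.00 g mol⁻¹ = 4.227×10⁻⁵ mol.
Photon energy at 361 nm: hc/λ = (6.626×10⁻³⁴)(2.998×10⁸)/(361×10⁻⁹) = 5.503×10⁻¹⁹ J.
Energy delivered: (8.72 W m⁻²)(9.66×10⁻⁴ m²)(2946 s) = 24.82 J.
Photons incident: 24.82 / 5.503×10⁻¹⁹ = 4.510×10¹⁹, i.e. 4.510×10¹⁹/6.022×10²³ = 7.489×10⁻⁵ mol.
Φ = 4.227×10⁻⁵ mol / 7.489×10⁻⁵ mol photons = 0.564.

Φ = 0.564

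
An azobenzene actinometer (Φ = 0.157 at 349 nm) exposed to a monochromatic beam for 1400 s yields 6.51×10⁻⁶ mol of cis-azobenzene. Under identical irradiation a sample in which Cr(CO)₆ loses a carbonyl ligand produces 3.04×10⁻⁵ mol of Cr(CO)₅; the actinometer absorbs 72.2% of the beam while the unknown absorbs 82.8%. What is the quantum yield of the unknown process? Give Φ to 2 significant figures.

Φ = 0.64

Photons absorbed by the actinometer: 6.51×10⁻⁶ / 0.157 = 4.146×10⁻⁵ mol.
Incident flux: 4.146×10⁻⁵ / 0.722 = 5.742×10⁻⁵ einstein.
Absorbed by unknown: 0.828 × 5.742×10⁻⁵ = 4.754×10⁻⁵ mol.
Φ(unknown) = 3.04×10⁻⁵ / 4.754×10⁻⁵ = 0.64.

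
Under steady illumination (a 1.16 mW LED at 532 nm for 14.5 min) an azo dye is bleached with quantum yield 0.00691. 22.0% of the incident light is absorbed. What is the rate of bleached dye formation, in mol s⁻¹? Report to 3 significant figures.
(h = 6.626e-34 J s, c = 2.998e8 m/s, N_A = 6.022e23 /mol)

Photon energy at 532 nm: hc/λ = (6.626e-34)(2.998e8)/(532e-9) = 3.734e-19 J.
Energy delivered: (1.16 mW)(870 s) = 1.009 J.
Photons incident: 1.009 / 3.734e-19 = 2.702e18, i.e. 2.702e18/6.022e23 = 4.487e-6 mol.
Photons absorbed: 0.220 × 4.487e-6 = 9.871e-7 mol.
Product formed: 0.00691 × 9.871e-7 = 6.821e-9 mol.
Rate: 6.821e-9 / 870 s = 7.84e-12 mol s⁻¹.

7.84e-12 mol s⁻¹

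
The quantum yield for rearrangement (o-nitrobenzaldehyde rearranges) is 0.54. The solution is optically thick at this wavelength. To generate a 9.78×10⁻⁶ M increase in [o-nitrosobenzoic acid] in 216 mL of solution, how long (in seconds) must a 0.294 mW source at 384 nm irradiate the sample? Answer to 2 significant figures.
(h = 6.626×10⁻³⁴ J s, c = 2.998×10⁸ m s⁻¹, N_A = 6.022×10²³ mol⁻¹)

Product: (9.78×10⁻⁶ M)(0.216 L) = 2.112×10⁻⁶ mol.
Photons that must be absorbed: 2.112×10⁻⁶ / 0.54 = 3.911×10⁻⁶ mol.
Photon energy: hc/λ = 5.173×10⁻¹⁹ J; per mole, 3.115×10⁵ J mol⁻¹.
Energy required: 3.911×10⁻⁶ × 3.115×10⁵ = 1.218 J.
Time: 1.218 J / 0.000294 W = 4100 s.

t ≈ 4100 s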